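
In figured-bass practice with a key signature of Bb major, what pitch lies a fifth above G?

Counting 4 letter steps above G lands on D; in Bb major, that letter is D.

D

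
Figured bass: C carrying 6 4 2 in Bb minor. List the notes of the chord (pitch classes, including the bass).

A second above C in this key is Db.
A fourth above C in this key is F.
A sixth above C in this key is Ab.
Together with the bass C, this spells Db major seventh in third inversion.

C, Db, F, Ab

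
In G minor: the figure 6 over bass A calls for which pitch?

F

Counting 5 letter steps above A lands on F; in G minor, that letter is F.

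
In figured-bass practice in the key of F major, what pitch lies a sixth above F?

D

Counting 5 letter steps above F lands on D; in F major, that letter is D.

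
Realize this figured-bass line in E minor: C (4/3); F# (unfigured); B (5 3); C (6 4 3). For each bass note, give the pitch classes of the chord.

C, E, F#, A | F#, A, C | B, D, F# | C, E, F#, A

C (6/4/3): C, E, F#, A.
F# (5/3): F#, A, C.
B (5/3): B, D, F#.
C (6/4/3): C, E, F#, A.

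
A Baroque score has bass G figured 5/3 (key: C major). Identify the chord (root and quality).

G major

The figures 5/3 indicate a triad in root position.
In root position the bass is the root, so the root is G.
The chord tones are G, B, D, giving G major.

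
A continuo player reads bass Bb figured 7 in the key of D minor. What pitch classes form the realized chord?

Bb, D, F, A

The written figures 7 are shorthand for 7/5/3: the 5/3 are implied.
A third above Bb in this key is D.
A fifth above Bb in this key is F.
A seventh above Bb in this key is A.
Together with the bass Bb, this spells Bb major seventh in root position.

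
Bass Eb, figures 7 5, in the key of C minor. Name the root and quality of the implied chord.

Eb major seventh

The figures 7 5 indicate a seventh chord in root position.
In root position the bass is the root, so the root is Eb.
The chord tones are Eb, G, Bb, D, giving Eb major seventh.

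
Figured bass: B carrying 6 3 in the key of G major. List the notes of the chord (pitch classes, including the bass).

B, D, G

A third above B in this key is D.
A sixth above B in this key is G.
Together with the bass B, this spells G major in first inversion.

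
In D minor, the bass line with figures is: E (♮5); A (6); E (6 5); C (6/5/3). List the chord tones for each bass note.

E, G, B | A, C, F | E, G, Bb, C | C, E, G, A

E (♮5/3): E, G, B.
A (6/3): A, C, F.
E (6/5/3): E, G, Bb, C.
C (6/5/3): C, E, G, A.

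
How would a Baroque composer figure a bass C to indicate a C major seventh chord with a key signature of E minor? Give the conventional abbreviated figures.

C is the root of C major seventh, so the chord is in root position.
A seventh chord in root position is figured 7/5/3, conventionally abbreviated 7.

7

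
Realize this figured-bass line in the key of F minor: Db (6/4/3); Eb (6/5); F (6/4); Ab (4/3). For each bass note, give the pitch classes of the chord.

Db, F, G, Bb | Eb, G, Bb, C | F, Bb, Db | Ab, C, Db, F

Db (6/4/3): Db, F, G, Bb.
Eb (6/5/3): Eb, G, Bb, C.
F (6/4): F, Bb, Db.
Ab (6/4/3): Ab, C, Db, F.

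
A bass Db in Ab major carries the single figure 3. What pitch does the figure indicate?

F

Counting 2 letter steps above Db lands on F; in Ab major, that letter is F.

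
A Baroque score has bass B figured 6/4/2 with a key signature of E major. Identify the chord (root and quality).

The figures 6/4/2 indicate a seventh chord in third inversion.
In third inversion the root lies a second above the bass: a second above B in E major is C#.
The chord tones are B, C#, E, G#, giving C# minor seventh.

C# minor seventh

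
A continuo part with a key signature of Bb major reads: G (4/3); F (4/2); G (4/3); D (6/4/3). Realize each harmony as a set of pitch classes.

G (6/4/3): G, Bb, C, Eb.
F (6/4/2): F, G, Bb, D.
G (6/4/3): G, Bb, C, Eb.
D (6/4/3): D, F, G, Bb.

G, Bb, C, Eb | F, G, Bb, D | G, Bb, C, Eb | D, F, G, Bb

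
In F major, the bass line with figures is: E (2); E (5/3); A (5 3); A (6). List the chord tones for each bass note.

E, F, A, C | E, G, Bb | A, C, E | A, C, F

E (6/4/2): E, F, A, C.
E (5/3): E, G, Bb.
A (5/3): A, C, E.
A (6/3): A, C, F.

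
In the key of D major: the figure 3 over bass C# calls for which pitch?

E

Counting 2 letter steps above C# lands on E; in D major, that letter is E.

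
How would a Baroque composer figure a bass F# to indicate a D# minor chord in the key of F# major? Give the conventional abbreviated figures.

F# is the third of D# minor, so the chord is in first inversion.
A triad in first inversion is figured 6/3, conventionally abbreviated 6.

6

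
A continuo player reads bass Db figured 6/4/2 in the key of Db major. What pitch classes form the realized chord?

A second above Db in this key is Eb.
A fourth above Db in this key is Gb.
A sixth above Db in this key is Bb.
Together with the bass Db, this spells Eb minor seventh in third inversion.

Db, Eb, Gb, Bb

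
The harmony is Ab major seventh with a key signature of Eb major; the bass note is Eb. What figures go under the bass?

4/3

Eb is the fifth of Ab major seventh, so the chord is in second inversion.
A seventh chord in second inversion is figured 6/4/3, conventionally abbreviated 4/3.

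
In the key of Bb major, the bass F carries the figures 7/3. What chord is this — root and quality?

F dominant seventh

The figures 7/3 indicate a seventh chord in root position.
In root position the bass is the root, so the root is F.
The chord tones are F, A, C, Eb, giving F dominant seventh.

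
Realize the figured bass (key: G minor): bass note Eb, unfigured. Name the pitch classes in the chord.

An unfigured bass implies 5/3.
A third above Eb in this key is G.
A fifth above Eb in this key is Bb.
Together with the bass Eb, this spells Eb major in root position.

Eb, G, Bb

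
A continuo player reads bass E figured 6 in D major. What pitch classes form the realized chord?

The written figures 6 are shorthand for 6/3: the 3 is implied.
A third above E in this key is G.
A sixth above E in this key is C#.
Together with the bass E, this spells C# diminished in first inversion.

E, G, C#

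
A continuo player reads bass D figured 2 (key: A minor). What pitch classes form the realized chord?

The written figures 2 are shorthand for 6/4/2: the 6/4 are implied.
A second above D in this key is E.
A fourth above D in this key is G.
A sixth above D in this key is B.
Together with the bass D, this spells E minor seventh in third inversion.

D, E, G, B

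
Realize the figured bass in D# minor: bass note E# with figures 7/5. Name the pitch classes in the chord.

The written figures 7/5 are shorthand for 7/5/3: the 3 is implied.
A third above E# in this key is G#.
A fifth above E# in this key is B.
A seventh above E# in this key is D#.
Together with the bass E#, this spells E# half-diminished seventh in root position.

E#, G#, B, D#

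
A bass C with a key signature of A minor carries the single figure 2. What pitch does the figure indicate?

Counting 1 letter step above C lands on D; in A minor, that letter is D.

D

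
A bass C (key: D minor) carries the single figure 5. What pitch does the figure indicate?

G

Counting 4 letter steps above C lands on G; in D minor, that letter is G.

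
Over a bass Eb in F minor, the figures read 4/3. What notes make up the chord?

Eb, G, Ab, C

The written figures 4/3 are shorthand for 6/4/3: the 6 is implied.
A third above Eb in this key is G.
A fourth above Eb in this key is Ab.
A sixth above Eb in this key is C.
Together with the bass Eb, this spells Ab major seventh in second inversion.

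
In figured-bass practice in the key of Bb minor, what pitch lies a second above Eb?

Counting 1 letter step above Eb lands on F; in Bb minor, that letter is F.

F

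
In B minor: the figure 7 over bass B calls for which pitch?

Counting 6 letter steps above B lands on A; in B minor, that letter is A.

A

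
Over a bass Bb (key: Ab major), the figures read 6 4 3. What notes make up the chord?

Bb, Db, Eb, G

A third above Bb in this key is Db.
A fourth above Bb in this key is Eb.
A sixth above Bb in this key is G.
Together with the bass Bb, this spells Eb dominant seventh in second inversion.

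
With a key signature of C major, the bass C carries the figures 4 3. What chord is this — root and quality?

F major seventh

The figures 4 3 indicate a seventh chord in second inversion.
In second inversion the root lies a fourth above the bass: a fourth above C in C major is F.
The chord tones are C, E, F, A, giving F major seventh.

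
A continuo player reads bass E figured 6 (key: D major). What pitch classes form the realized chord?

The written figures 6 are shorthand for 6/3: the 3 is implied.
A third above E in this key is G.
A sixth above E in this key is C#.
Together with the bass E, this spells C# diminished in first inversion.

E, G, C#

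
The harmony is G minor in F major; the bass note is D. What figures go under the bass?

6/4

D is the fifth of G minor, so the chord is in second inversion.
A triad in second inversion is figured 6/4, conventionally abbreviated 6/4.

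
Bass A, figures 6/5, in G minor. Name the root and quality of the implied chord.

The figures 6/5 indicate a seventh chord in first inversion.
In first inversion the root lies a sixth above the bass: a sixth above A in G minor is F.
The chord tones are A, C, Eb, F, giving F dominant seventh.

F dominant seventh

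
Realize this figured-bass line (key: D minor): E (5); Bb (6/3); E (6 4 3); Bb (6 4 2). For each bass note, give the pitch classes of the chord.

E (5/3): E, G, Bb.
Bb (6/3): Bb, D, G.
E (6/4/3): E, G, A, C.
Bb (6/4/2): Bb, C, E, G.

E, G, Bb | Bb, D, G | E, G, A, C | Bb, C, E, G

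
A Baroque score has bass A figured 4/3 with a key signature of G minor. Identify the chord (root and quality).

D minor seventh

The figures 4/3 indicate a seventh chord in second inversion.
In second inversion the root lies a fourth above the bass: a fourth above A in G minor is D.
The chord tones are A, C, D, F, giving D minor seventh.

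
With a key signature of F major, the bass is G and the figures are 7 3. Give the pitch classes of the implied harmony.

G, Bb, D, F

The written figures 7 3 are shorthand for 7/5/3: the 5 is implied.
A third above G in this key is Bb.
A fifth above G in this key is D.
A seventh above G in this key is F.
Together with the bass G, this spells G minor seventh in root position.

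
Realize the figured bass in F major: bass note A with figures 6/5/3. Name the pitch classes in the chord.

A, C, E, F

A third above A in this key is C.
A fifth above A in this key is E.
A sixth above A in this key is F.
Together with the bass A, this spells F major seventh in first inversion.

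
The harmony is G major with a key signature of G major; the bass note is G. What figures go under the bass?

no figures

G is the root of G major, so the chord is in root position.
A triad in root position is figured 5/3, conventionally abbreviated (no figures — root-position triad).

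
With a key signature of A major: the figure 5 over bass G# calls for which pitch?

D

Counting 4 letter steps above G# lands on D; in A major, that letter is D.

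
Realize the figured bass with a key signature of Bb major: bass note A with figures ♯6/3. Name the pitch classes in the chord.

A third above A in this key is C.
A sixth above A in this key is F, raised to F# by the sharp.
Together with the bass A, this spells F# diminished in first inversion.

A, C, F#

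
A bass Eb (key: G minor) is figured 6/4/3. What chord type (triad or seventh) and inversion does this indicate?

seventh chord, second inversion

Intervals of 6/4/3 above the bass form a seventh chord; the bass is the fifth, so this is second inversion.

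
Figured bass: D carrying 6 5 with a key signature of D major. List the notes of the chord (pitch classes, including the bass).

The written figures 6 5 are shorthand for 6/5/3: the 3 is implied.
A third above D in this key is F#.
A fifth above D in this key is A.
A sixth above D in this key is B.
Together with the bass D, this spells B minor seventh in first inversion.

D, F#, A, B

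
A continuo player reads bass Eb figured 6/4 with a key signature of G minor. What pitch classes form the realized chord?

A fourth above Eb in this key is A.
A sixth above Eb in this key is C.
Together with the bass Eb, this spells A diminished in second inversion.

Eb, A, C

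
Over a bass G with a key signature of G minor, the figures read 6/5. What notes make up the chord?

G, Bb, D, Eb

The written figures 6/5 are shorthand for 6/5/3: the 3 is implied.
A third above G in this key is Bb.
A fifth above G in this key is D.
A sixth above G in this key is Eb.
Together with the bass G, this spells Eb major seventh in first inversion.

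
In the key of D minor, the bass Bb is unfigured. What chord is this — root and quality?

An unfigured bass indicates a triad in root position.
In root position the bass is the root, so the root is Bb.
The chord tones are Bb, D, F, giving Bb major.

Bb major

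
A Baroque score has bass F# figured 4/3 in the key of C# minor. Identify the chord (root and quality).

B dominant seventh

The figures 4/3 indicate a seventh chord in second inversion.
In second inversion the root lies a fourth above the bass: a fourth above F# in C# minor is B.
The chord tones are F#, A, B, D#, giving B dominant seventh.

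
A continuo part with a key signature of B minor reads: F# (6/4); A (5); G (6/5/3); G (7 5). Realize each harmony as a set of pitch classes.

F# (6/4): F#, B, D.
A (5/3): A, C#, E.
G (6/5/3): G, B, D, E.
G (7/5/3): G, B, D, F#.

F#, B, D | A, C#, E | G, B, D, E | G, B, D, F#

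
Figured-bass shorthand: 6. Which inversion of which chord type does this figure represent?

triad, first inversion

6 is shorthand for 6/3.
Intervals of 6/3 above the bass form a triad; the bass is the third, so this is first inversion.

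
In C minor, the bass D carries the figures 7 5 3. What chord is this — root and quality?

The figures 7 5 3 indicate a seventh chord in root position.
In root position the bass is the root, so the root is D.
The chord tones are D, F, Ab, C, giving D half-diminished seventh.

D half-diminished seventh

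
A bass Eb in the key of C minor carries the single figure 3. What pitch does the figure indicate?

G

Counting 2 letter steps above Eb lands on G; in C minor, that letter is G.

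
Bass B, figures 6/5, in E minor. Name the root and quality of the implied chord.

The figures 6/5 indicate a seventh chord in first inversion.
In first inversion the root lies a sixth above the bass: a sixth above B in E minor is G.
The chord tones are B, D, F#, G, giving G major seventh.

G major seventh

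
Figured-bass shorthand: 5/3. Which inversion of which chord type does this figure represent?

triad, root position

Intervals of 5/3 above the bass form a triad; the bass is the root, so this is root position.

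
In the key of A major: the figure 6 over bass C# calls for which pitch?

A

Counting 5 letter steps above C# lands on A; in A major, that letter is A.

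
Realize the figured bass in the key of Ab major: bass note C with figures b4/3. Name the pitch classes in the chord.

The written figures b4/3 are shorthand for 6/4/3: the 6 is implied.
A third above C in this key is Eb.
A fourth above C in this key is F, lowered to Fb by the flat.
A sixth above C in this key is Ab.
Together with the bass C, this spells Fb augmented major seventh in second inversion.

C, Eb, Fb, Ab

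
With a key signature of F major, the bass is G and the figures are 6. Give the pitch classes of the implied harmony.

G, Bb, E

The written figures 6 are shorthand for 6/3: the 3 is implied.
A third above G in this key is Bb.
A sixth above G in this key is E.
Together with the bass G, this spells E diminished in first inversion.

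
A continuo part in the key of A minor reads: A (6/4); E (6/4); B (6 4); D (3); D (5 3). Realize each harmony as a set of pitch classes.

A (6/4): A, D, F.
E (6/4): E, A, C.
B (6/4): B, E, G.
D (5/3): D, F, A.
D (5/3): D, F, A.

A, D, F | E, A, C | B, E, G | D, F, A | D, F, A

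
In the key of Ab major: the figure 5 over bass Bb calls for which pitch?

Counting 4 letter steps above Bb lands on F; in Ab major, that letter is F.

F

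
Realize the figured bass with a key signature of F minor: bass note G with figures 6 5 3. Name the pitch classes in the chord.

G, Bb, Db, Eb

A third above G in this key is Bb.
A fifth above G in this key is Db.
A sixth above G in this key is Eb.
Together with the bass G, this spells Eb dominant seventh in first inversion.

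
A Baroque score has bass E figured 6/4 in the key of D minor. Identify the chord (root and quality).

The figures 6/4 indicate a triad in second inversion.
In second inversion the root lies a fourth above the bass: a fourth above E in D minor is A.
The chord tones are E, A, C, giving A minor.

A minor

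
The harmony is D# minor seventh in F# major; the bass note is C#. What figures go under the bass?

4/2

C# is the seventh of D# minor seventh, so the chord is in third inversion.
A seventh chord in third inversion is figured 6/4/2, conventionally abbreviated 4/2.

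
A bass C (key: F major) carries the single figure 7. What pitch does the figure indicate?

Bb

Counting 6 letter steps above C lands on B; in F major, that letter is Bb.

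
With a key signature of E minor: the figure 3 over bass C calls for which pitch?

Counting 2 letter steps above C lands on E; in E minor, that letter is E.

E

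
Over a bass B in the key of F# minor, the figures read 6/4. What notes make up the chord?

B, E, G#

A fourth above B in this key is E.
A sixth above B in this key is G#.
Together with the bass B, this spells E major in second inversion.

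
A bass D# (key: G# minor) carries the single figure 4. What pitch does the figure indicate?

G#

Counting 3 letter steps above D# lands on G; in G# minor, that letter is G#.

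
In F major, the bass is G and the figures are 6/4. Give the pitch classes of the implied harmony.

A fourth above G in this key is C.
A sixth above G in this key is E.
Together with the bass G, this spells C major in second inversion.

G, C, E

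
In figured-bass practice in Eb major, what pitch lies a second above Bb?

Counting 1 letter step above Bb lands on C; in Eb major, that letter is C.

C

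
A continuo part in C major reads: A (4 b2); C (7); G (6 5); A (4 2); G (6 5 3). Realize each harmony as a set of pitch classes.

A (6/4/b2): A, Bb, D, F.
C (7/5/3): C, E, G, B.
G (6/5/3): G, B, D, E.
A (6/4/2): A, B, D, F.
G (6/5/3): G, B, D, E.

A, Bb, D, F | C, E, G, B | G, B, D, E | A, B, D, F | G, B, D, E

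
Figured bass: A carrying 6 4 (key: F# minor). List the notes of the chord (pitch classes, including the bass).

A fourth above A in this key is D.
A sixth above A in this key is F#.
Together with the bass A, this spells D major in second inversion.

A, D, F#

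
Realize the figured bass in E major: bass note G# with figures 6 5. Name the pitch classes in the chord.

G#, B, D#, E

The written figures 6 5 are shorthand for 6/5/3: the 3 is implied.
A third above G# in this key is B.
A fifth above G# in this key is D#.
A sixth above G# in this key is E.
Together with the bass G#, this spells E major seventh in first inversion.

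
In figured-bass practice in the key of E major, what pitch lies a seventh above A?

Counting 6 letter steps above A lands on G; in E major, that letter is G#.

G#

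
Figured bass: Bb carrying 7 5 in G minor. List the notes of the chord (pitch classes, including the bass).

The written figures 7 5 are shorthand for 7/5/3: the 3 is implied.
A third above Bb in this key is D.
A fifth above Bb in this key is F.
A seventh above Bb in this key is A.
Together with the bass Bb, this spells Bb major seventh in root position.

Bb, D, F, A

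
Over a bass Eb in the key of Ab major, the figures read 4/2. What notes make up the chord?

Eb, F, Ab, C

The written figures 4/2 are shorthand for 6/4/2: the 6 is implied.
A second above Eb in this key is F.
A fourth above Eb in this key is Ab.
A sixth above Eb in this key is C.
Together with the bass Eb, this spells F minor seventh in third inversion.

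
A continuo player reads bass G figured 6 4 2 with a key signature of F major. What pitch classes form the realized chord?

A second above G in this key is A.
A fourth above G in this key is C.
A sixth above G in this key is E.
Together with the bass G, this spells A minor seventh in third inversion.

G, A, C, E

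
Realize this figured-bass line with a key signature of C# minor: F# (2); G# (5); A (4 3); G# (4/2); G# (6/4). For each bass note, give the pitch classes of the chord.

F#, G#, B, D# | G#, B, D# | A, C#, D#, F# | G#, A, C#, E | G#, C#, E

F# (6/4/2): F#, G#, B, D#.
G# (5/3): G#, B, D#.
A (6/4/3): A, C#, D#, F#.
G# (6/4/2): G#, A, C#, E.
G# (6/4): G#, C#, E.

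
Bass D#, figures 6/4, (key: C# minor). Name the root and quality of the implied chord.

G# minor

The figures 6/4 indicate a triad in second inversion.
In second inversion the root lies a fourth above the bass: a fourth above D# in C# minor is G#.
The chord tones are D#, G#, B, giving G# minor.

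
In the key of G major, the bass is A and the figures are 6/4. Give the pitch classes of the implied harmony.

A fourth above A in this key is D.
A sixth above A in this key is F#.
Together with the bass A, this spells D major in second inversion.

A, D, F#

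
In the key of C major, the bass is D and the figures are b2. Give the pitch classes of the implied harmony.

D, Eb, G, B

The written figures b2 are shorthand for 6/4/2: the 6/4 are implied.
A second above D in this key is E, lowered to Eb by the flat.
A fourth above D in this key is G.
A sixth above D in this key is B.
Together with the bass D, this spells Eb augmented major seventh in third inversion.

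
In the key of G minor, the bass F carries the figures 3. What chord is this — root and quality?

The figures 3 indicate a triad in root position.
In root position the bass is the root, so the root is F.
The chord tones are F, A, C, giving F major.

F major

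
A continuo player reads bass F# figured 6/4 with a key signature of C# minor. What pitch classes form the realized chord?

A fourth above F# in this key is B.
A sixth above F# in this key is D#.
Together with the bass F#, this spells B major in second inversion.

F#, B, D#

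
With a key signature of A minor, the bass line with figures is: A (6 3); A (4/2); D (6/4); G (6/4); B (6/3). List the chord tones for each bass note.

A, C, F | A, B, D, F | D, G, B | G, C, E | B, D, G

A (6/3): A, C, F.
A (6/4/2): A, B, D, F.
D (6/4): D, G, B.
G (6/4): G, C, E.
B (6/3): B, D, G.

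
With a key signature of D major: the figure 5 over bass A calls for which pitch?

E

Counting 4 letter steps above A lands on E; in D major, that letter is E.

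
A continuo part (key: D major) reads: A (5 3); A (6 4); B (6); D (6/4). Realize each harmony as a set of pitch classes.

A (5/3): A, C#, E.
A (6/4): A, D, F#.
B (6/3): B, D, G.
D (6/4): D, G, B.

A, C#, E | A, D, F# | B, D, G | D, G, B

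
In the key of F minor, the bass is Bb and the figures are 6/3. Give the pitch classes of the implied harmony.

A third above Bb in this key is Db.
A sixth above Bb in this key is G.
Together with the bass Bb, this spells G diminished in first inversion.

Bb, Db, G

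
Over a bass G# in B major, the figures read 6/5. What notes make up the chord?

The written figures 6/5 are shorthand for 6/5/3: the 3 is implied.
A third above G# in this key is B.
A fifth above G# in this key is D#.
A sixth above G# in this key is E.
Together with the bass G#, this spells E major seventh in first inversion.

G#, B, D#, E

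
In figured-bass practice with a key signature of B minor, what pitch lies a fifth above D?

A

Counting 4 letter steps above D lands on A; in B minor, that letter is A.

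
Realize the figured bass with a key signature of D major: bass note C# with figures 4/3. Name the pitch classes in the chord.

The written figures 4/3 are shorthand for 6/4/3: the 6 is implied.
A third above C# in this key is E.
A fourth above C# in this key is F#.
A sixth above C# in this key is A.
Together with the bass C#, this spells F# minor seventh in second inversion.

C#, E, F#, A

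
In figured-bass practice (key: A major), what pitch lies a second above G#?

Counting 1 letter step above G# lands on A; in A major, that letter is A.

A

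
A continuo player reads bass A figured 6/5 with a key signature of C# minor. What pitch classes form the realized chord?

A, C#, E, F#

The written figures 6/5 are shorthand for 6/5/3: the 3 is implied.
A third above A in this key is C#.
A fifth above A in this key is E.
A sixth above A in this key is F#.
Together with the bass A, this spells F# minor seventh in first inversion.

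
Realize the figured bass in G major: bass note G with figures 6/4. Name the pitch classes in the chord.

G, C, E

A fourth above G in this key is C.
A sixth above G in this key is E.
Together with the bass G, this spells C major in second inversion.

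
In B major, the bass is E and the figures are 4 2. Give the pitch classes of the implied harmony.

E, F#, A#, C#

The written figures 4 2 are shorthand for 6/4/2: the 6 is implied.
A second above E in this key is F#.
A fourth above E in this key is A#.
A sixth above E in this key is C#.
Together with the bass E, this spells F# dominant seventh in third inversion.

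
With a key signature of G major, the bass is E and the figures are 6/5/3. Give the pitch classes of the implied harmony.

E, G, B, C

A third above E in this key is G.
A fifth above E in this key is B.
A sixth above E in this key is C.
Together with the bass E, this spells C major seventh in first inversion.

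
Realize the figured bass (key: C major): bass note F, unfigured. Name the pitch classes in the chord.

F, A, C

An unfigured bass implies 5/3.
A third above F in this key is A.
A fifth above F in this key is C.
Together with the bass F, this spells F major in root position.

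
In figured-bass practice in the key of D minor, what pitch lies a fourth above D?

Counting 3 letter steps above D lands on G; in D minor, that letter is G.

G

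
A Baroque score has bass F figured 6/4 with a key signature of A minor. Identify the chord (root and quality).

The figures 6/4 indicate a triad in second inversion.
In second inversion the root lies a fourth above the bass: a fourth above F in A minor is B.
The chord tones are F, B, D, giving B diminished.

B diminished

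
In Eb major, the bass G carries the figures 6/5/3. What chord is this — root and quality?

Eb major seventh

The figures 6/5/3 indicate a seventh chord in first inversion.
In first inversion the root lies a sixth above the bass: a sixth above G in Eb major is Eb.
The chord tones are G, Bb, D, Eb, giving Eb major seventh.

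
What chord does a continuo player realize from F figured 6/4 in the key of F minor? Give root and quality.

Bb minor

The figures 6/4 indicate a triad in second inversion.
In second inversion the root lies a fourth above the bass: a fourth above F in F minor is Bb.
The chord tones are F, Bb, Db, giving Bb minor.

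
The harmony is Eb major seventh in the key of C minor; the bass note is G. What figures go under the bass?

G is the third of Eb major seventh, so the chord is in first inversion.
A seventh chord in first inversion is figured 6/5/3, conventionally abbreviated 6/5.

6/5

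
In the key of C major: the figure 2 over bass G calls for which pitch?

A

Counting 1 letter step above G lands on A; in C major, that letter is A.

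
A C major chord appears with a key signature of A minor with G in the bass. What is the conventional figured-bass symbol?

6/4

G is the fifth of C major, so the chord is in second inversion.
A triad in second inversion is figured 6/4, conventionally abbreviated 6/4.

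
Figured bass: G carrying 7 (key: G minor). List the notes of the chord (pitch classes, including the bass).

G, Bb, D, F

The written figures 7 are shorthand for 7/5/3: the 5/3 are implied.
A third above G in this key is Bb.
A fifth above G in this key is D.
A seventh above G in this key is F.
Together with the bass G, this spells G minor seventh in root position.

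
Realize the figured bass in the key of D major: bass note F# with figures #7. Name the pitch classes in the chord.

F#, A, C#, E#

The written figures #7 are shorthand for 7/5/3: the 5/3 are implied.
A third above F# in this key is A.
A fifth above F# in this key is C#.
A seventh above F# in this key is E, raised to E# by the sharp.
Together with the bass F#, this spells F# minor-major seventh in root position.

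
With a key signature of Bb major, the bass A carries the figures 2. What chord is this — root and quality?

Bb major seventh

The figures 2 indicate a seventh chord in third inversion.
In third inversion the root lies a second above the bass: a second above A in Bb major is Bb.
The chord tones are A, Bb, D, F, giving Bb major seventh.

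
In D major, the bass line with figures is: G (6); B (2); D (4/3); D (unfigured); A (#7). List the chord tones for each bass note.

G, B, E | B, C#, E, G | D, F#, G, B | D, F#, A | A, C#, E, G#

G (6/3): G, B, E.
B (6/4/2): B, C#, E, G.
D (6/4/3): D, F#, G, B.
D (5/3): D, F#, A.
A (#7/5/3): A, C#, E, G#.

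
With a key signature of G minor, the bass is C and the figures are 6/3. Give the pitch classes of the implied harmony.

C, Eb, A

A third above C in this key is Eb.
A sixth above C in this key is A.
Together with the bass C, this spells A diminished in first inversion.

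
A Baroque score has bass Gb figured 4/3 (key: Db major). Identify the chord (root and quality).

C half-diminished seventh

The figures 4/3 indicate a seventh chord in second inversion.
In second inversion the root lies a fourth above the bass: a fourth above Gb in Db major is C.
The chord tones are Gb, Bb, C, Eb, giving C half-diminished seventh.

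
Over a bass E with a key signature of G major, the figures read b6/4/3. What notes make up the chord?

E, G, A, Cb

A third above E in this key is G.
A fourth above E in this key is A.
A sixth above E in this key is C, lowered to Cb by the flat.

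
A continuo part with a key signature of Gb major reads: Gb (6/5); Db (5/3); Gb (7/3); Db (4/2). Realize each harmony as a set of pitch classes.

Gb (6/5/3): Gb, Bb, Db, Eb.
Db (5/3): Db, F, Ab.
Gb (7/5/3): Gb, Bb, Db, F.
Db (6/4/2): Db, Eb, Gb, Bb.

Gb, Bb, Db, Eb | Db, F, Ab | Gb, Bb, Db, F | Db, Eb, Gb, Bb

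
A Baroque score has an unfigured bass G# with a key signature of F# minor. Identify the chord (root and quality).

An unfigured bass indicates a triad in root position.
In root position the bass is the root, so the root is G#.
The chord tones are G#, B, D, giving G# diminished.

G# diminished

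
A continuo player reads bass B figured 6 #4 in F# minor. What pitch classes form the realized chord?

A fourth above B in this key is E, raised to E# by the sharp.
A sixth above B in this key is G#.
Together with the bass B, this spells E# diminished in second inversion.

B, E#, G#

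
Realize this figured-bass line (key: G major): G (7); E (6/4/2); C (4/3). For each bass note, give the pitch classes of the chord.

G (7/5/3): G, B, D, F#.
E (6/4/2): E, F#, A, C.
C (6/4/3): C, E, F#, A.

G, B, D, F# | E, F#, A, C | C, E, F#, A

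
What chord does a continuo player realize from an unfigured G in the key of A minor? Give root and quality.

An unfigured bass indicates a triad in root position.
In root position the bass is the root, so the root is G.
The chord tones are G, B, D, giving G major.

G major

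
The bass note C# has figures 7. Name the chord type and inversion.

seventh chord, root position

7 is shorthand for 7/5/3.
Intervals of 7/5/3 above the bass form a seventh chord; the bass is the root, so this is root position.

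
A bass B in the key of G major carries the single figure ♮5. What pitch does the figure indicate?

F

Counting 4 letter steps above B lands on F; in G major, that letter is F#.
The ♮5 figure makes it natural, giving F.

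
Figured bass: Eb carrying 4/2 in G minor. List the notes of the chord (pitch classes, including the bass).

Eb, F, A, C

The written figures 4/2 are shorthand for 6/4/2: the 6 is implied.
A second above Eb in this key is F.
A fourth above Eb in this key is A.
A sixth above Eb in this key is C.
Together with the bass Eb, this spells F dominant seventh in third inversion.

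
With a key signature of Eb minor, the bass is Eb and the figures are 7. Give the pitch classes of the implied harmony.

Eb, Gb, Bb, Db

The written figures 7 are shorthand for 7/5/3: the 5/3 are implied.
A third above Eb in this key is Gb.
A fifth above Eb in this key is Bb.
A seventh above Eb in this key is Db.
Together with the bass Eb, this spells Eb minor seventh in root position.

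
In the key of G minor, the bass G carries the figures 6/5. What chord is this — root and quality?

The figures 6/5 indicate a seventh chord in first inversion.
In first inversion the root lies a sixth above the bass: a sixth above G in G minor is Eb.
The chord tones are G, Bb, D, Eb, giving Eb major seventh.

Eb major seventh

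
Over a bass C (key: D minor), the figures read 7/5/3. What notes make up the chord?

A third above C in this key is E.
A fifth above C in this key is G.
A seventh above C in this key is Bb.
Together with the bass C, this spells C dominant seventh in root position.

C, E, G, Bb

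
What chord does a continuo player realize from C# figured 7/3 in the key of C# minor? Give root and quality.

The figures 7/3 indicate a seventh chord in root position.
In root position the bass is the root, so the root is C#.
The chord tones are C#, E, G#, B, giving C# minor seventh.

C# minor seventh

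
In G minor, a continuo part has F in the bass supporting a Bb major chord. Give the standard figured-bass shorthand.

F is the fifth of Bb major, so the chord is in second inversion.
A triad in second inversion is figured 6/4, conventionally abbreviated 6/4.

6/4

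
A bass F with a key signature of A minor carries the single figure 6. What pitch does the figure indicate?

D

Counting 5 letter steps above F lands on D; in A minor, that letter is D.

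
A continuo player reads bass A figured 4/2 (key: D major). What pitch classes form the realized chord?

The written figures 4/2 are shorthand for 6/4/2: the 6 is implied.
A second above A in this key is B.
A fourth above A in this key is D.
A sixth above A in this key is F#.
Together with the bass A, this spells B minor seventh in third inversion.

A, B, D, F#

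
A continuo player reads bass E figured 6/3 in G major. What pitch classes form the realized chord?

A third above E in this key is G.
A sixth above E in this key is C.
Together with the bass E, this spells C major in first inversion.

E, G, C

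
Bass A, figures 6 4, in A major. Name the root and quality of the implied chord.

D major

The figures 6 4 indicate a triad in second inversion.
In second inversion the root lies a fourth above the bass: a fourth above A in A major is D.
The chord tones are A, D, F#, giving D major.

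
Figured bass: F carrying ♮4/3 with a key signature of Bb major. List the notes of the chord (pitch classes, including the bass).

The written figures ♮4/3 are shorthand for 6/4/3: the 6 is implied.
A third above F in this key is A.
A fourth above F in this key is Bb, made natural (B) by the ♮ figure.
A sixth above F in this key is D.
Together with the bass F, this spells B half-diminished seventh in second inversion.

F, A, B, D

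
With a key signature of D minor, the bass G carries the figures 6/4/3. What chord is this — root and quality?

The figures 6/4/3 indicate a seventh chord in second inversion.
In second inversion the root lies a fourth above the bass: a fourth above G in D minor is C.
The chord tones are G, Bb, C, E, giving C dominant seventh.

C dominant seventh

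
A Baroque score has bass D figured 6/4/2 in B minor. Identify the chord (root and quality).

E minor seventh

The figures 6/4/2 indicate a seventh chord in third inversion.
In third inversion the root lies a second above the bass: a second above D in B minor is E.
The chord tones are D, E, G, B, giving E minor seventh.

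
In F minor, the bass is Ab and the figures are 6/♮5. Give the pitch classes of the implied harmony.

The written figures 6/♮5 are shorthand for 6/5/3: the 3 is implied.
A third above Ab in this key is C.
A fifth above Ab in this key is Eb, made natural (E) by the ♮ figure.
A sixth above Ab in this key is F.
Together with the bass Ab, this spells F minor-major seventh in first inversion.

Ab, C, E, F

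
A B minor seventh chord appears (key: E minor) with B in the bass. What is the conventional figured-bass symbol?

B is the root of B minor seventh, so the chord is in root position.
A seventh chord in root position is figured 7/5/3, conventionally abbreviated 7.

7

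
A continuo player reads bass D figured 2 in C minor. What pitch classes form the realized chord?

D, Eb, G, Bb

The written figures 2 are shorthand for 6/4/2: the 6/4 are implied.
A second above D in this key is Eb.
A fourth above D in this key is G.
A sixth above D in this key is Bb.
Together with the bass D, this spells Eb major seventh in third inversion.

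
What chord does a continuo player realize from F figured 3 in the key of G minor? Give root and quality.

The figures 3 indicate a triad in root position.
In root position the bass is the root, so the root is F.
The chord tones are F, A, C, giving F major.

F major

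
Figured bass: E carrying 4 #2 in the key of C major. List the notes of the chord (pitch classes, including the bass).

E, F#, A, C

The written figures 4 #2 are shorthand for 6/4/2: the 6 is implied.
A second above E in this key is F, raised to F# by the sharp.
A fourth above E in this key is A.
A sixth above E in this key is C.
Together with the bass E, this spells F# half-diminished seventh in third inversion.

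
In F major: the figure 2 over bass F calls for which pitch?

G

Counting 1 letter step above F lands on G; in F major, that letter is G.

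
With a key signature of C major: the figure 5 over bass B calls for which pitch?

Counting 4 letter steps above B lands on F; in C major, that letter is F.

F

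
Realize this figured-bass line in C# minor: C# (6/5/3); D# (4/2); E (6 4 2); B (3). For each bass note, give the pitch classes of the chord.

C#, E, G#, A | D#, E, G#, B | E, F#, A, C# | B, D#, F#

C# (6/5/3): C#, E, G#, A.
D# (6/4/2): D#, E, G#, B.
E (6/4/2): E, F#, A, C#.
B (5/3): B, D#, F#.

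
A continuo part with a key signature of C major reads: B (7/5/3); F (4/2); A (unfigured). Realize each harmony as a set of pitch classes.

B, D, F, A | F, G, B, D | A, C, E

B (7/5/3): B, D, F, A.
F (6/4/2): F, G, B, D.
A (5/3): A, C, E.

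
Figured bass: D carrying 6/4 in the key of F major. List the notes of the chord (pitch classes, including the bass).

A fourth above D in this key is G.
A sixth above D in this key is Bb.
Together with the bass D, this spells G minor in second inversion.

D, G, Bb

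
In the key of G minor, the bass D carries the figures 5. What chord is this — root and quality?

D minor

The figures 5 indicate a triad in root position.
In root position the bass is the root, so the root is D.
The chord tones are D, F, A, giving D minor.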